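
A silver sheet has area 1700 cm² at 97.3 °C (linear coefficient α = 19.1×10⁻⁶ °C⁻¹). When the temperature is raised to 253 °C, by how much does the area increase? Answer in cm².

Area coefficient ≈ 2α; |ΔT| = 155.7 K
ΔA = 2αA₀ΔT = 2(19.1×10⁻⁶)(1700)(155.7) = 10.1 cm²

ΔA = 10.1 cm²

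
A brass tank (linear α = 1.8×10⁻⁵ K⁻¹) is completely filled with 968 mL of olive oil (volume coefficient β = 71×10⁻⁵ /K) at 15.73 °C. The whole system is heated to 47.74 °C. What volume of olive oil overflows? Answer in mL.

20.3 mL

The tank also expands: β_container ≈ 3α = 5.4×10⁻⁵ /K
Net overflow = V₀(β_liq − 3α_cont)ΔT
β − 3α = 7.10×10⁻⁴ − 5.4×10⁻⁵ = 6.56×10⁻⁴ /K; ΔT = 32.01 K
ΔV = 968 × 6.56×10⁻⁴ × 32.01 = 20.3 mL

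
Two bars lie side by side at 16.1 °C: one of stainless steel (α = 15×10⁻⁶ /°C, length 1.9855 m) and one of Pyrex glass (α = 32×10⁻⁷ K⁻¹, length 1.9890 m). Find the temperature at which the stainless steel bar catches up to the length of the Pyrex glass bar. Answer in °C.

T = 165.6 °C

L₁(1 + α₁ΔT) = L₂(1 + α₂ΔT) ⇒ ΔT = (L₂ − L₁)/(α₁L₁ − α₂L₂)
L₂ − L₁ = 1.9890 − 1.9855 = 3.50×10⁻³ m
α₁L₁ − α₂L₂ = 15×10⁻⁶×1.9855 − 32×10⁻⁷×1.9890 = 2.34177×10⁻⁵ m/K
ΔT = 3.50×10⁻³ / 2.34177×10⁻⁵ = 149.460 K
T = 16.1 + 149.460 = 165.560 °C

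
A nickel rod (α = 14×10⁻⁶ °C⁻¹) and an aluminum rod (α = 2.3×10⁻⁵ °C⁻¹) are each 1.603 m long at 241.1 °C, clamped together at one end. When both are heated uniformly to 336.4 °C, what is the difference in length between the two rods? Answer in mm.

1.37 mm

ΔT = 95.3 K
nickel: ΔL = 14×10⁻⁶ × 1.603 m × 95.3 = 2.1387×10⁻³ m = 2.1387 mm
aluminum: ΔL = 2.3×10⁻⁵ × 1.603 m × 95.3 = 3.5136×10⁻³ m = 3.5136 mm
difference = 3.5136 − 2.1387 = 1.3749 mm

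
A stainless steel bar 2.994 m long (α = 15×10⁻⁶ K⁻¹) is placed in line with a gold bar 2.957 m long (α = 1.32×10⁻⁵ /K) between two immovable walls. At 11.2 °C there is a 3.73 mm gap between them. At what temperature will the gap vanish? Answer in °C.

T = 55.6 °C

α₁L₁ = 4.491×10⁻⁵ m/K, α₂L₂ = 3.90324×10⁻⁵ m/K → total 8.39424×10⁻⁵ m/K
ΔT = g/(α₁L₁+α₂L₂) = 3.73×10⁻³ / 8.39424×10⁻⁵ = 44.435 K
T = 11.2 + 44.435 = 55.635 °C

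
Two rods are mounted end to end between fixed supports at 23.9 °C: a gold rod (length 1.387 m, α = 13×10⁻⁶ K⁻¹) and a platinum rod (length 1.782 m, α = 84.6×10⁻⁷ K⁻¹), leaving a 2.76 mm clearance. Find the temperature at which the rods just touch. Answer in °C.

T = 107 °C

Gap closes when ΔL₁ + ΔL₂ = 2.76 mm = 2.76×10⁻³ m
(α₁L₁ + α₂L₂)ΔT = g
α₁L₁ + α₂L₂ = 13×10⁻⁶×1.387 + 84.6×10⁻⁷×1.782 = 3.310672×10⁻⁵ m/K
ΔT = 2.76×10⁻³ / 3.310672×10⁻⁵ = 83.37 K
T = 23.9 + 83.37 = 107.27 °C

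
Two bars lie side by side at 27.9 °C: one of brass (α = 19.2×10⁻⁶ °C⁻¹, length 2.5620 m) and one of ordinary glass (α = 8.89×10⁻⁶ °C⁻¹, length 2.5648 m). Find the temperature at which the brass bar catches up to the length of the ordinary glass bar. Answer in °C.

L₁(1 + α₁ΔT) = L₂(1 + α₂ΔT) ⇒ ΔT = (L₂ − L₁)/(α₁L₁ − α₂L₂)
L₂ − L₁ = 2.5648 − 2.5620 = 2.80×10⁻³ m
α₁L₁ − α₂L₂ = 19.2×10⁻⁶×2.5620 − 8.89×10⁻⁶×2.5648 = 2.6389328×10⁻⁵ m/K
ΔT = 2.80×10⁻³ / 2.6389328×10⁻⁵ = 106.103 K
T = 27.9 + 106.103 = 134.003 °C

T = 134.0 °C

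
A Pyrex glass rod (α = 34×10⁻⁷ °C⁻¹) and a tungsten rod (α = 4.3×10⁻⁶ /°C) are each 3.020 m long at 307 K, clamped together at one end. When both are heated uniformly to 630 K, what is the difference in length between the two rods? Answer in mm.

ΔT = 323 K
Pyrex glass: ΔL = 34×10⁻⁷ × 3.020 m × 323 = 3.3166×10⁻³ m = 3.3166 mm
tungsten: ΔL = 4.3×10⁻⁶ × 3.020 m × 323 = 4.1945×10⁻³ m = 4.1945 mm
difference = 4.1945 − 3.3166 = 0.8779 mm

0.878 mm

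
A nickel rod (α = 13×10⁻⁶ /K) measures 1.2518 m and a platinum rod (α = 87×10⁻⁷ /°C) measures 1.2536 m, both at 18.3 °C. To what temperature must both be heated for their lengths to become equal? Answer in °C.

T = 353.7 °C

L₁(1 + α₁ΔT) = L₂(1 + α₂ΔT) ⇒ ΔT = (L₂ − L₁)/(α₁L₁ − α₂L₂)
L₂ − L₁ = 1.2536 − 1.2518 = 1.80×10⁻³ m
α₁L₁ − α₂L₂ = 13×10⁻⁶×1.2518 − 87×10⁻⁷×1.2536 = 5.36708×10⁻⁶ m/K
ΔT = 1.80×10⁻³ / 5.36708×10⁻⁶ = 335.378 K
T = 18.3 + 335.378 = 353.678 °C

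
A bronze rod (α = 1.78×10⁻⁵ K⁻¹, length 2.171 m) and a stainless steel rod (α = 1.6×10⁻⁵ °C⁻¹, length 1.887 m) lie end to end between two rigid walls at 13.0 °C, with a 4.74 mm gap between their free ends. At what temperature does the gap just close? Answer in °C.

T = 81.9 °C

α₁L₁ = 3.86438×10⁻⁵ m/K, α₂L₂ = 3.0192×10⁻⁵ m/K → total 6.88358×10⁻⁵ m/K
ΔT = g/(α₁L₁+α₂L₂) = 4.74×10⁻³ / 6.88358×10⁻⁵ = 68.860 K
T = 13.0 + 68.860 = 81.860 °C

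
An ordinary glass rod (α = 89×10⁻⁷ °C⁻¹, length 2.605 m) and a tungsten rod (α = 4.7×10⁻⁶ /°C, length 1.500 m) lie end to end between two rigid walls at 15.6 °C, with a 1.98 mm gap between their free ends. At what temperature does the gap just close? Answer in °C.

T = 81.1 °C

α₁L₁ = 2.31845×10⁻⁵ m/K, α₂L₂ = 7.050×10⁻⁶ m/K → total 3.02345×10⁻⁵ m/K
ΔT = g/(α₁L₁+α₂L₂) = 1.98×10⁻³ / 3.02345×10⁻⁵ = 65.488 K
T = 15.6 + 65.488 = 81.088 °C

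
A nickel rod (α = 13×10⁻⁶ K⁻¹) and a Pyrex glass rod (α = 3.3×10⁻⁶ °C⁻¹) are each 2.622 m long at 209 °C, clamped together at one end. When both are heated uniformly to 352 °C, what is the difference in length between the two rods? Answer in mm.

3.64 mm

ΔT = 143 K
nickel: ΔL = 13×10⁻⁶ × 2.622 m × 143 = 4.8743×10⁻³ m = 4.8743 mm
Pyrex glass: ΔL = 3.3×10⁻⁶ × 2.622 m × 143 = 1.2373×10⁻³ m = 1.2373 mm
difference = 4.8743 − 1.2373 = 3.6370 mm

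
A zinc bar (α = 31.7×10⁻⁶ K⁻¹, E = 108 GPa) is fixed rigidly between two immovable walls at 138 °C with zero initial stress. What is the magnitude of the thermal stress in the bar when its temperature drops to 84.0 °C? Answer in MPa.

Fully constrained: the free strain ε = αΔT is blocked, so σ = Eε = EαΔT.
|ΔT| = 54.0 K
σ = 108×10⁹ × 31.7×10⁻⁶ × 54.0 = 1.85×10⁸ Pa

σ = 185 MPa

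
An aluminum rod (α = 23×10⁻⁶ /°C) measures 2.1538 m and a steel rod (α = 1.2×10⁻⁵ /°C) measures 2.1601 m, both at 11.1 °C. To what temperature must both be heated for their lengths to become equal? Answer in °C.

L₁(1 + α₁ΔT) = L₂(1 + α₂ΔT) ⇒ ΔT = (L₂ − L₁)/(α₁L₁ − α₂L₂)
L₂ − L₁ = 2.1601 − 2.1538 = 6.30×10⁻³ m
α₁L₁ − α₂L₂ = 23×10⁻⁶×2.1538 − 1.2×10⁻⁵×2.1601 = 2.36162×10⁻⁵ m/K
ΔT = 6.30×10⁻³ / 2.36162×10⁻⁵ = 266.766 K
T = 11.1 + 266.766 = 277.866 °C

T = 277.9 °C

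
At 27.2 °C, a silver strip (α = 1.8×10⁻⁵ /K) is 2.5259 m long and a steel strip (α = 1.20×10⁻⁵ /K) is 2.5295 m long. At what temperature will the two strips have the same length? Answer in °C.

T = 265.4 °C

L₁(1 + α₁ΔT) = L₂(1 + α₂ΔT) ⇒ ΔT = (L₂ − L₁)/(α₁L₁ − α₂L₂)
L₂ − L₁ = 2.5295 − 2.5259 = 3.60×10⁻³ m
α₁L₁ − α₂L₂ = 1.8×10⁻⁵×2.5259 − 1.20×10⁻⁵×2.5295 = 1.51122×10⁻⁵ m/K
ΔT = 3.60×10⁻³ / 1.51122×10⁻⁵ = 238.218 K
T = 27.2 + 238.218 = 265.418 °C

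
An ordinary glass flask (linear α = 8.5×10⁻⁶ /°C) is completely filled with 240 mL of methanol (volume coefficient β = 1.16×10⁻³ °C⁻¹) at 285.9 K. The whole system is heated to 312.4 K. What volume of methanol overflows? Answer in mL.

The flask also expands: β_container ≈ 3α = 2.55×10⁻⁵ /K
Net overflow = V₀(β_liq − 3α_cont)ΔT
β − 3α = 1.16×10⁻³ − 2.55×10⁻⁵ = 1.1345×10⁻³ /K; ΔT = 26.5 K
ΔV = 240 × 1.1345×10⁻³ × 26.5 = 7.22 mL

7.22 mL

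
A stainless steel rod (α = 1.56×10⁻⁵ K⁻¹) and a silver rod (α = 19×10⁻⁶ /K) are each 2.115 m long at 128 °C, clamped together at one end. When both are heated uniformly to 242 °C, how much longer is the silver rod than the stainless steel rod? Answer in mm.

ΔT = 114 K
stainless steel: ΔL = 1.56×10⁻⁵ × 2.115 m × 114 = 3.7613×10⁻³ m = 3.7613 mm
silver: ΔL = 19×10⁻⁶ × 2.115 m × 114 = 4.5811×10⁻³ m = 4.5811 mm
difference = 4.5811 − 3.7613 = 0.8198 mm

0.820 mm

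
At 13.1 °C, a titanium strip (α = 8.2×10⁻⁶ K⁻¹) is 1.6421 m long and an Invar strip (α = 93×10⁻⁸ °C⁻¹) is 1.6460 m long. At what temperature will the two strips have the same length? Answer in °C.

T = 339.9 °C

L₁(1 + α₁ΔT) = L₂(1 + α₂ΔT) ⇒ ΔT = (L₂ − L₁)/(α₁L₁ − α₂L₂)
L₂ − L₁ = 1.6460 − 1.6421 = 3.90×10⁻³ m
α₁L₁ − α₂L₂ = 8.2×10⁻⁶×1.6421 − 93×10⁻⁸×1.6460 = 1.193444×10⁻⁵ m/K
ΔT = 3.90×10⁻³ / 1.193444×10⁻⁵ = 326.785 K
T = 13.1 + 326.785 = 339.885 °C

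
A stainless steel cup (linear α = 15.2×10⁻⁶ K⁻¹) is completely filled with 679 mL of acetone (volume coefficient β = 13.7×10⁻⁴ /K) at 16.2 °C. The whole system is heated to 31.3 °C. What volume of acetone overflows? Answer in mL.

13.6 mL

The cup also expands: β_container ≈ 3α = 4.56×10⁻⁵ /K
Net overflow = V₀(β_liq − 3α_cont)ΔT
β − 3α = 1.37×10⁻³ − 4.56×10⁻⁵ = 1.3244×10⁻³ /K; ΔT = 15.1 K
ΔV = 679 × 1.3244×10⁻³ × 15.1 = 13.6 mL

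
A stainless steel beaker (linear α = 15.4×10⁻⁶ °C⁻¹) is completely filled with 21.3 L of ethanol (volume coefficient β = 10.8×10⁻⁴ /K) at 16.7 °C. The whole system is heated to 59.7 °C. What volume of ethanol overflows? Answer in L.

0.947 L

The beaker also expands: β_container ≈ 3α = 4.62×10⁻⁵ /K
Net overflow = V₀(β_liq − 3α_cont)ΔT
β − 3α = 1.08×10⁻³ − 4.62×10⁻⁵ = 1.0338×10⁻³ /K; ΔT = 43.0 K
ΔV = 21.3 × 1.0338×10⁻³ × 43.0 = 0.947 L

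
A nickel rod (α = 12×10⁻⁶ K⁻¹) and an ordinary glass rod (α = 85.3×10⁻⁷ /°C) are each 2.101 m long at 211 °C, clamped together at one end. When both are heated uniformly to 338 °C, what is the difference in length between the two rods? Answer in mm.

0.926 mm

ΔT = 127 K
nickel: ΔL = 12×10⁻⁶ × 2.101 m × 127 = 3.2019×10⁻³ m = 3.2019 mm
ordinary glass: ΔL = 85.3×10⁻⁷ × 2.101 m × 127 = 2.2760×10⁻³ m = 2.2760 mm
difference = 3.2019 − 2.2760 = 0.9259 mm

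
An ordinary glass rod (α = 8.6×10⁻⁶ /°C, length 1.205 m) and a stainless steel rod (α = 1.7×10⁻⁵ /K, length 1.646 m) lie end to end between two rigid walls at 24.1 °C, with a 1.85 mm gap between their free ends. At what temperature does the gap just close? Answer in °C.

T = 72.3 °C

α₁L₁ = 1.0363×10⁻⁵ m/K, α₂L₂ = 2.7982×10⁻⁵ m/K → total 3.8345×10⁻⁵ m/K
ΔT = g/(α₁L₁+α₂L₂) = 1.85×10⁻³ / 3.8345×10⁻⁵ = 48.246 K
T = 24.1 + 48.246 = 72.346 °C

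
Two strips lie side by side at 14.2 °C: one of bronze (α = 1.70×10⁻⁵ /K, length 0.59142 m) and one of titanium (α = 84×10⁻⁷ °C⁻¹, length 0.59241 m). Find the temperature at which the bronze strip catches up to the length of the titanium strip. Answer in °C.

L₁(1 + α₁ΔT) = L₂(1 + α₂ΔT) ⇒ ΔT = (L₂ − L₁)/(α₁L₁ − α₂L₂)
L₂ − L₁ = 0.59241 − 0.59142 = 9.90×10⁻⁴ m
α₁L₁ − α₂L₂ = 1.70×10⁻⁵×0.59142 − 84×10⁻⁷×0.59241 = 5.077896×10⁻⁶ m/K
ΔT = 9.90×10⁻⁴ / 5.077896×10⁻⁶ = 194.963 K
T = 14.2 + 194.963 = 209.163 °C

T = 209.2 °C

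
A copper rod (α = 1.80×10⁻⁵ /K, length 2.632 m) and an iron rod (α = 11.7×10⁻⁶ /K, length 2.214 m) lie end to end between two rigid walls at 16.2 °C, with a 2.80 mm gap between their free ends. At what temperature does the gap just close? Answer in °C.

Gap closes when ΔL₁ + ΔL₂ = 2.80 mm = 2.80×10⁻³ m
(α₁L₁ + α₂L₂)ΔT = g
α₁L₁ + α₂L₂ = 1.80×10⁻⁵×2.632 + 11.7×10⁻⁶×2.214 = 7.32798×10⁻⁵ m/K
ΔT = 2.80×10⁻³ / 7.32798×10⁻⁵ = 38.210 K
T = 16.2 + 38.210 = 54.410 °C

T = 54.4 °C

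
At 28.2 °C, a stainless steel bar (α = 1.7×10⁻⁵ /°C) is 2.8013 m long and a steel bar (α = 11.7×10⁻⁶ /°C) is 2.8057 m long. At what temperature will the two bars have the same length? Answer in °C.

T = 325.6 °C

L₁(1 + α₁ΔT) = L₂(1 + α₂ΔT) ⇒ ΔT = (L₂ − L₁)/(α₁L₁ − α₂L₂)
L₂ − L₁ = 2.8057 − 2.8013 = 4.40×10⁻³ m
α₁L₁ − α₂L₂ = 1.7×10⁻⁵×2.8013 − 11.7×10⁻⁶×2.8057 = 1.479541×10⁻⁵ m/K
ΔT = 4.40×10⁻³ / 1.479541×10⁻⁵ = 297.390 K
T = 28.2 + 297.390 = 325.590 °C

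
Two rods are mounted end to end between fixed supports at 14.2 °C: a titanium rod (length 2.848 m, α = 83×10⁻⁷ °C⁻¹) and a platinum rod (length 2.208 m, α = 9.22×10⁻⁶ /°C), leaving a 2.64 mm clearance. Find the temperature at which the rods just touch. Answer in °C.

Gap closes when ΔL₁ + ΔL₂ = 2.64 mm = 2.64×10⁻³ m
(α₁L₁ + α₂L₂)ΔT = g
α₁L₁ + α₂L₂ = 83×10⁻⁷×2.848 + 9.22×10⁻⁶×2.208 = 4.399616×10⁻⁵ m/K
ΔT = 2.64×10⁻³ / 4.399616×10⁻⁵ = 60.005 K
T = 14.2 + 60.005 = 74.205 °C

T = 74.2 °C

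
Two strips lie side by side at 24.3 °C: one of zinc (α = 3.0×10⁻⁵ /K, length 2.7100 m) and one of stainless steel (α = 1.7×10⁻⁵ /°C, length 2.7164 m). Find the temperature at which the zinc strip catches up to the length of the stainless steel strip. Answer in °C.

L₁(1 + α₁ΔT) = L₂(1 + α₂ΔT) ⇒ ΔT = (L₂ − L₁)/(α₁L₁ − α₂L₂)
L₂ − L₁ = 2.7164 − 2.7100 = 6.40×10⁻³ m
α₁L₁ − α₂L₂ = 3.0×10⁻⁵×2.7100 − 1.7×10⁻⁵×2.7164 = 3.51212×10⁻⁵ m/K
ΔT = 6.40×10⁻³ / 3.51212×10⁻⁵ = 182.226 K
T = 24.3 + 182.226 = 206.526 °C

T = 206.5 °C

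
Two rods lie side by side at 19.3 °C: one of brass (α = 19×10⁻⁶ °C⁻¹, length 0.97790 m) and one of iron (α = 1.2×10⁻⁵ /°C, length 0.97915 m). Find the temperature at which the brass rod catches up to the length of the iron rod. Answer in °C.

T = 202.3 °C

Equal length when α₁L₁ΔT − α₂L₂ΔT = L₂ − L₁ = 1.25×10⁻³ m
α₁L₁ = 1.85801×10⁻⁵, α₂L₂ = 1.17498×10⁻⁵ → Δ(αL) = 6.8303×10⁻⁶ m/K
ΔT = 1.25×10⁻³ / 6.8303×10⁻⁶ = 183.008 K, so T = 19.3 + 183.008 = 202.308 °C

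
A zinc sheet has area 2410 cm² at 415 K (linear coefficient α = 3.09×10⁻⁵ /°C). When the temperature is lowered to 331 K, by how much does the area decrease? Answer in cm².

ΔA = 12.5 cm²

Area coefficient ≈ 2α; |ΔT| = 84 K
ΔA = 2αA₀ΔT = 2(3.09×10⁻⁵)(2410)(84) = 12.5 cm²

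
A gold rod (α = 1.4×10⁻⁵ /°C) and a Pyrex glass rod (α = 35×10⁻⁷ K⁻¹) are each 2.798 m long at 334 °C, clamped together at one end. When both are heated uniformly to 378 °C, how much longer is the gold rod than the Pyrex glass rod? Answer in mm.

1.29 mm

ΔT = 44 K
gold: ΔL = 1.4×10⁻⁵ × 2.798 m × 44 = 1.7236×10⁻³ m = 1.7236 mm
Pyrex glass: ΔL = 35×10⁻⁷ × 2.798 m × 44 = 4.3089×10⁻⁴ m = 0.43089 mm
difference = 1.7236 − 0.43089 = 1.29271 mm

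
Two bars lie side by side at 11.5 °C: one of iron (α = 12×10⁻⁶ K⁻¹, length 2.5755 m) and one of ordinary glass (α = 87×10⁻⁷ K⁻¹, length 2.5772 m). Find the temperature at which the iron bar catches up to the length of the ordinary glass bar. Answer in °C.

T = 211.9 °C

Equal length when α₁L₁ΔT − α₂L₂ΔT = L₂ − L₁ = 1.70×10⁻³ m
α₁L₁ = 3.0906×10⁻⁵, α₂L₂ = 2.242164×10⁻⁵ → Δ(αL) = 8.48436×10⁻⁶ m/K
ΔT = 1.70×10⁻³ / 8.48436×10⁻⁶ = 200.369 K, so T = 11.5 + 200.369 = 211.869 °C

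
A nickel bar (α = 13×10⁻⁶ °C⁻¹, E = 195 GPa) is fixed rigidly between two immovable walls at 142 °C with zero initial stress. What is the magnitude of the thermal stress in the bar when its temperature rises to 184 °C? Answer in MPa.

σ = 106 MPa

Fully constrained: the free strain ε = αΔT is blocked, so σ = Eε = EαΔT.
|ΔT| = 42 K
σ = 195×10⁹ × 13×10⁻⁶ × 42 = 1.06×10⁸ Pa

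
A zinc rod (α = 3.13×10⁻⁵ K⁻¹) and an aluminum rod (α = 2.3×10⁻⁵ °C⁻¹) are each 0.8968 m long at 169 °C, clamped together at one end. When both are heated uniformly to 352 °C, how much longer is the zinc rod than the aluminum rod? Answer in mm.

1.36 mm

ΔT = 183 K
zinc: ΔL = 3.13×10⁻⁵ × 0.8968 m × 183 = 5.1368×10⁻³ m = 5.1368 mm
aluminum: ΔL = 2.3×10⁻⁵ × 0.8968 m × 183 = 3.7746×10⁻³ m = 3.7746 mm
difference = 5.1368 − 3.7746 = 1.3622 mm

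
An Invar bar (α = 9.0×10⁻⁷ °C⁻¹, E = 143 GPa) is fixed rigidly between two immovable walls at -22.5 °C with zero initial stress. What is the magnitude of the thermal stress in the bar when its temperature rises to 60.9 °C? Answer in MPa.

Fully constrained: the free strain ε = αΔT is blocked, so σ = Eε = EαΔT.
|ΔT| = 83.4 K
σ = 143×10⁹ × 9.0×10⁻⁷ × 83.4 = 1.07×10⁷ Pa

σ = 10.7 MPa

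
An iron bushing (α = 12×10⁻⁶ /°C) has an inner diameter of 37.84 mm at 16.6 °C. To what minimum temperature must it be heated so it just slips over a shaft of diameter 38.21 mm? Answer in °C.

Required Δd = 38.21 − 37.84 = 0.37 mm
Δd = αd₀ΔT ⇒ ΔT = Δd/(αd₀) = 0.37 / (12×10⁻⁶ × 37.84) = 814.83 K
T_min = 16.6 + 814.83 = 831.43 °C

T = 831 °C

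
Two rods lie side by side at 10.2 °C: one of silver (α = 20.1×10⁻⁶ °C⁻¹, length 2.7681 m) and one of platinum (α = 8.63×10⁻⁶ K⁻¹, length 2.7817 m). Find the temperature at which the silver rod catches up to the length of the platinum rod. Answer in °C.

T = 440.1 °C

Equal length when α₁L₁ΔT − α₂L₂ΔT = L₂ − L₁ = 1.36×10⁻² m
α₁L₁ = 5.563881×10⁻⁵, α₂L₂ = 2.4006071×10⁻⁵ → Δ(αL) = 3.1632739×10⁻⁵ m/K
ΔT = 1.36×10⁻² / 3.1632739×10⁻⁵ = 429.934 K, so T = 10.2 + 429.934 = 440.134 °C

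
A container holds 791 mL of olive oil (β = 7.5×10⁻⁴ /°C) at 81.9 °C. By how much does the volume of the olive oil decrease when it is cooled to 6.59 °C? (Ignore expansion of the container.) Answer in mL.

|ΔT| = |6.59 − 81.9| = 75.31 K
ΔV = βV₀ΔT = (7.5×10⁻⁴)(791)(75.31) = 44.7 mL

ΔV = 44.7 mL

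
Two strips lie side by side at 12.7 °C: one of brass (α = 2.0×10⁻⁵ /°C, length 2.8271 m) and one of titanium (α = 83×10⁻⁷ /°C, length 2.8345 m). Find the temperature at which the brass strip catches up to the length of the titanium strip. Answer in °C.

Equal length when α₁L₁ΔT − α₂L₂ΔT = L₂ − L₁ = 7.40×10⁻³ m
α₁L₁ = 5.6542×10⁻⁵, α₂L₂ = 2.352635×10⁻⁵ → Δ(αL) = 3.301565×10⁻⁵ m/K
ΔT = 7.40×10⁻³ / 3.301565×10⁻⁵ = 224.136 K, so T = 12.7 + 224.136 = 236.836 °C

T = 236.8 °C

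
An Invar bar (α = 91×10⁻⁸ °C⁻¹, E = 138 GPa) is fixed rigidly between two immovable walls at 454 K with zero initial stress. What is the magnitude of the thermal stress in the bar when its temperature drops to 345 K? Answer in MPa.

Fully constrained: the free strain ε = αΔT is blocked, so σ = Eε = EαΔT.
|ΔT| = 109 K
σ = 138×10⁹ × 91×10⁻⁸ × 109 = 1.37×10⁷ Pa

σ = 13.7 MPa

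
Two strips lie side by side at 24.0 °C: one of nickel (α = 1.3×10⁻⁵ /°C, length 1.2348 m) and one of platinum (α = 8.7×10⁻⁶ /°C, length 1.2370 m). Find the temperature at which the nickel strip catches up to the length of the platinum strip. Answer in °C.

L₁(1 + α₁ΔT) = L₂(1 + α₂ΔT) ⇒ ΔT = (L₂ − L₁)/(α₁L₁ − α₂L₂)
L₂ − L₁ = 1.2370 − 1.2348 = 2.20×10⁻³ m
α₁L₁ − α₂L₂ = 1.3×10⁻⁵×1.2348 − 8.7×10⁻⁶×1.2370 = 5.2905×10⁻⁶ m/K
ΔT = 2.20×10⁻³ / 5.2905×10⁻⁶ = 415.840 K
T = 24.0 + 415.840 = 439.840 °C

T = 439.8 °C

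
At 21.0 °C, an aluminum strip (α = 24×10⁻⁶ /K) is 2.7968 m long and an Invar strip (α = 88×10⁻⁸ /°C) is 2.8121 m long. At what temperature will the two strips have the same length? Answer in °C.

T = 257.7 °C

Equal length when α₁L₁ΔT − α₂L₂ΔT = L₂ − L₁ = 1.53×10⁻² m
α₁L₁ = 6.71232×10⁻⁵, α₂L₂ = 2.474648×10⁻⁶ → Δ(αL) = 6.4648552×10⁻⁵ m/K
ΔT = 1.53×10⁻² / 6.4648552×10⁻⁵ = 236.664 K, so T = 21.0 + 236.664 = 257.664 °C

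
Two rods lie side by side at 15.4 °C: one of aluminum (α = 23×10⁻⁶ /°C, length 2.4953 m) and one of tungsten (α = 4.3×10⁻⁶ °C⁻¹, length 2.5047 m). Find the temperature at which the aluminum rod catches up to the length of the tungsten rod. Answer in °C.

L₁(1 + α₁ΔT) = L₂(1 + α₂ΔT) ⇒ ΔT = (L₂ − L₁)/(α₁L₁ − α₂L₂)
L₂ − L₁ = 2.5047 − 2.4953 = 9.40×10⁻³ m
α₁L₁ − α₂L₂ = 23×10⁻⁶×2.4953 − 4.3×10⁻⁶×2.5047 = 4.662169×10⁻⁵ m/K
ΔT = 9.40×10⁻³ / 4.662169×10⁻⁵ = 201.623 K
T = 15.4 + 201.623 = 217.023 °C

T = 217.0 °C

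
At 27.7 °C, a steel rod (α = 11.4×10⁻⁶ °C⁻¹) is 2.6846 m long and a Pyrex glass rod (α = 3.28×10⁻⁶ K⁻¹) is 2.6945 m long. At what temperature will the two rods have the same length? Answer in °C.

Equal length when α₁L₁ΔT − α₂L₂ΔT = L₂ − L₁ = 9.90×10⁻³ m
α₁L₁ = 3.060444×10⁻⁵, α₂L₂ = 8.83796×10⁻⁶ → Δ(αL) = 2.176648×10⁻⁵ m/K
ΔT = 9.90×10⁻³ / 2.176648×10⁻⁵ = 454.828 K, so T = 27.7 + 454.828 = 482.528 °C

T = 482.5 °C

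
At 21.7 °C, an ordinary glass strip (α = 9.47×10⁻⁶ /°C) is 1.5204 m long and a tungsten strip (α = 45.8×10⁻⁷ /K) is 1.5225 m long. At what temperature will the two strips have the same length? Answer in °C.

L₁(1 + α₁ΔT) = L₂(1 + α₂ΔT) ⇒ ΔT = (L₂ − L₁)/(α₁L₁ − α₂L₂)
L₂ − L₁ = 1.5225 − 1.5204 = 2.10×10⁻³ m
α₁L₁ − α₂L₂ = 9.47×10⁻⁶×1.5204 − 45.8×10⁻⁷×1.5225 = 7.425138×10⁻⁶ m/K
ΔT = 2.10×10⁻³ / 7.425138×10⁻⁶ = 282.823 K
T = 21.7 + 282.823 = 304.523 °C

T = 304.5 °C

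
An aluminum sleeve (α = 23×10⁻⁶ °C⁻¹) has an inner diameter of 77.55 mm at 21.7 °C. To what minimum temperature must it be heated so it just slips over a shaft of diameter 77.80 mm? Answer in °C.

Required Δd = 77.80 − 77.55 = 0.25 mm
Δd = αd₀ΔT ⇒ ΔT = Δd/(αd₀) = 0.25 / (23×10⁻⁶ × 77.55) = 140.16 K
T_min = 21.7 + 140.16 = 161.86 °C

T = 162 °C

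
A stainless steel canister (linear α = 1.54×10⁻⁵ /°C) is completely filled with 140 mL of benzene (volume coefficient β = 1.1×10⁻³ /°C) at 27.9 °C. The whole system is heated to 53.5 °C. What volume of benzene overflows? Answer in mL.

The canister also expands: β_container ≈ 3α = 4.62×10⁻⁵ /K
Net overflow = V₀(β_liq − 3α_cont)ΔT
β − 3α = 1.10×10⁻³ − 4.62×10⁻⁵ = 1.0538×10⁻³ /K; ΔT = 25.6 K
ΔV = 140 × 1.0538×10⁻³ × 25.6 = 3.78 mL

3.78 mL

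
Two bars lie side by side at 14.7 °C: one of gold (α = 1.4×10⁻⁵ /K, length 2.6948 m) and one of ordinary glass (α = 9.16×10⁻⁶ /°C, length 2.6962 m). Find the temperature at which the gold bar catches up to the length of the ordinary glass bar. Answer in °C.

L₁(1 + α₁ΔT) = L₂(1 + α₂ΔT) ⇒ ΔT = (L₂ − L₁)/(α₁L₁ − α₂L₂)
L₂ − L₁ = 2.6962 − 2.6948 = 1.40×10⁻³ m
α₁L₁ − α₂L₂ = 1.4×10⁻⁵×2.6948 − 9.16×10⁻⁶×2.6962 = 1.3030008×10⁻⁵ m/K
ΔT = 1.40×10⁻³ / 1.3030008×10⁻⁵ = 107.444 K
T = 14.7 + 107.444 = 122.144 °C

T = 122.1 °C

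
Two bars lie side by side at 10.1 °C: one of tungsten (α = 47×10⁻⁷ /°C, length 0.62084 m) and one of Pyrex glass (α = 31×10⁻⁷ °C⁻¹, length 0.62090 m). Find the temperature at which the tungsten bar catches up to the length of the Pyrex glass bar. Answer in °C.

Equal length when α₁L₁ΔT − α₂L₂ΔT = L₂ − L₁ = 6.00×10⁻⁵ m
α₁L₁ = 2.917948×10⁻⁶, α₂L₂ = 1.92479×10⁻⁶ → Δ(αL) = 9.93158×10⁻⁷ m/K
ΔT = 6.00×10⁻⁵ / 9.93158×10⁻⁷ = 60.4133 K, so T = 10.1 + 60.4133 = 70.5133 °C

T = 70.51 °C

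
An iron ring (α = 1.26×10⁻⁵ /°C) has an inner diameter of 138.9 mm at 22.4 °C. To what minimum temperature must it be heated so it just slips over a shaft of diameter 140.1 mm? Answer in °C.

Required Δd = 140.1 − 138.9 = 1.2 mm
Δd = αd₀ΔT ⇒ ΔT = Δd/(αd₀) = 1.2 / (1.26×10⁻⁵ × 138.9) = 685.66 K
T_min = 22.4 + 685.66 = 708.06 °C

T = 708 °C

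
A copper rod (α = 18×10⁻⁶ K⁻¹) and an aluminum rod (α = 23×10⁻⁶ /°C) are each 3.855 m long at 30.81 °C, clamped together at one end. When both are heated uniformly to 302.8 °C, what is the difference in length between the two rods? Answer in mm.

ΔT = 271.99 K
copper: ΔL = 18×10⁻⁶ × 3.855 m × 271.99 = 1.8873×10⁻² m = 18.873 mm
aluminum: ΔL = 23×10⁻⁶ × 3.855 m × 271.99 = 2.4116×10⁻² m = 24.116 mm
difference = 24.116 − 18.873 = 5.243 mm

5.24 mm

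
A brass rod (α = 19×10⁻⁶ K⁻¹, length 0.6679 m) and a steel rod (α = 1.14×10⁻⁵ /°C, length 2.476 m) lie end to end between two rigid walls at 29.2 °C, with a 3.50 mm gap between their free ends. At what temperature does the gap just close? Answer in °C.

Gap closes when ΔL₁ + ΔL₂ = 3.50 mm = 3.50×10⁻³ m
(α₁L₁ + α₂L₂)ΔT = g
α₁L₁ + α₂L₂ = 19×10⁻⁶×0.6679 + 1.14×10⁻⁵×2.476 = 4.09165×10⁻⁵ m/K
ΔT = 3.50×10⁻³ / 4.09165×10⁻⁵ = 85.54 K
T = 29.2 + 85.54 = 114.74 °C

T = 115 °C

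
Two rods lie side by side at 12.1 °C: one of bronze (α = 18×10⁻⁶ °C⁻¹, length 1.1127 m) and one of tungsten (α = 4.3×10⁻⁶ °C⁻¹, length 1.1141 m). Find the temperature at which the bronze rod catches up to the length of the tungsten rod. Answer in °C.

T = 104.0 °C

L₁(1 + α₁ΔT) = L₂(1 + α₂ΔT) ⇒ ΔT = (L₂ − L₁)/(α₁L₁ − α₂L₂)
L₂ − L₁ = 1.1141 − 1.1127 = 1.40×10⁻³ m
α₁L₁ − α₂L₂ = 18×10⁻⁶×1.1127 − 4.3×10⁻⁶×1.1141 = 1.523797×10⁻⁵ m/K
ΔT = 1.40×10⁻³ / 1.523797×10⁻⁵ = 91.876 K
T = 12.1 + 91.876 = 103.976 °C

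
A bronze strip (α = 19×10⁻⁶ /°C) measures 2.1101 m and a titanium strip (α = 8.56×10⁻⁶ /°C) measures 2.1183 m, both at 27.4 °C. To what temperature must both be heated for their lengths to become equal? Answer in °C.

T = 400.8 °C

L₁(1 + α₁ΔT) = L₂(1 + α₂ΔT) ⇒ ΔT = (L₂ − L₁)/(α₁L₁ − α₂L₂)
L₂ − L₁ = 2.1183 − 2.1101 = 8.20×10⁻³ m
α₁L₁ − α₂L₂ = 19×10⁻⁶×2.1101 − 8.56×10⁻⁶×2.1183 = 2.1959252×10⁻⁵ m/K
ΔT = 8.20×10⁻³ / 2.1959252×10⁻⁵ = 373.419 K
T = 27.4 + 373.419 = 400.819 °C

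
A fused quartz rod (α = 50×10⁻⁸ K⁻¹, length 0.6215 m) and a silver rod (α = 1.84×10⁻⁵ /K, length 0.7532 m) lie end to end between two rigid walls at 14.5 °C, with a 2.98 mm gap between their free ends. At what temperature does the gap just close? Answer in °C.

Gap closes when ΔL₁ + ΔL₂ = 2.98 mm = 2.98×10⁻³ m
(α₁L₁ + α₂L₂)ΔT = g
α₁L₁ + α₂L₂ = 50×10⁻⁸×0.6215 + 1.84×10⁻⁵×0.7532 = 1.416963×10⁻⁵ m/K
ΔT = 2.98×10⁻³ / 1.416963×10⁻⁵ = 210.31 K
T = 14.5 + 210.31 = 224.81 °C

T = 225 °C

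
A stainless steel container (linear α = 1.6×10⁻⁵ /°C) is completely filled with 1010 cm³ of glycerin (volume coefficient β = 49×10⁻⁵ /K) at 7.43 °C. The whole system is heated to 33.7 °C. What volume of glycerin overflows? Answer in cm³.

11.7 cm³

The container also expands: β_container ≈ 3α = 4.8×10⁻⁵ /K
Net overflow = V₀(β_liq − 3α_cont)ΔT
β − 3α = 4.90×10⁻⁴ − 4.8×10⁻⁵ = 4.42×10⁻⁴ /K; ΔT = 26.27 K
ΔV = 1010 × 4.42×10⁻⁴ × 26.27 = 11.7 cm³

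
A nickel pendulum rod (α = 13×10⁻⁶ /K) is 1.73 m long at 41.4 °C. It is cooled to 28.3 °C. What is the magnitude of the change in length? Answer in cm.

|ΔT| = |28.3 − 41.4| = 13.1 K
ΔL = αL₀ΔT = (13×10⁻⁶)(1.73)(13.1) = 2.95×10⁻⁴ m

ΔL = 0.0295 cm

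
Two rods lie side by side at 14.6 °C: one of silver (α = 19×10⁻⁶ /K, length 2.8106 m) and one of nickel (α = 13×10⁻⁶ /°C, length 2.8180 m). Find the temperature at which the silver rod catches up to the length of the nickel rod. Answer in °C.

L₁(1 + α₁ΔT) = L₂(1 + α₂ΔT) ⇒ ΔT = (L₂ − L₁)/(α₁L₁ − α₂L₂)
L₂ − L₁ = 2.8180 − 2.8106 = 7.40×10⁻³ m
α₁L₁ − α₂L₂ = 19×10⁻⁶×2.8106 − 13×10⁻⁶×2.8180 = 1.67674×10⁻⁵ m/K
ΔT = 7.40×10⁻³ / 1.67674×10⁻⁵ = 441.333 K
T = 14.6 + 441.333 = 455.933 °C

T = 455.9 °C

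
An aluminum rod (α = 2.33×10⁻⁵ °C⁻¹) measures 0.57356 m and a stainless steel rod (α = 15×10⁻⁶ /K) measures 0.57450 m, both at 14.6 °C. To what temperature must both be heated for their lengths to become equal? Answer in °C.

T = 212.6 °C

Equal length when α₁L₁ΔT − α₂L₂ΔT = L₂ − L₁ = 9.40×10⁻⁴ m
α₁L₁ = 1.3363948×10⁻⁵, α₂L₂ = 8.6175×10⁻⁶ → Δ(αL) = 4.746448×10⁻⁶ m/K
ΔT = 9.40×10⁻⁴ / 4.746448×10⁻⁶ = 198.043 K, so T = 14.6 + 198.043 = 212.643 °C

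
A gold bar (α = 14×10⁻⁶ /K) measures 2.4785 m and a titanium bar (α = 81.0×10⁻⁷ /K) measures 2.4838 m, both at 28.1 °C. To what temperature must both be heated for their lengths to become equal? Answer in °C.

T = 391.6 °C

Equal length when α₁L₁ΔT − α₂L₂ΔT = L₂ − L₁ = 5.30×10⁻³ m
α₁L₁ = 3.4699×10⁻⁵, α₂L₂ = 2.011878×10⁻⁵ → Δ(αL) = 1.458022×10⁻⁵ m/K
ΔT = 5.30×10⁻³ / 1.458022×10⁻⁵ = 363.506 K, so T = 28.1 + 363.506 = 391.606 °C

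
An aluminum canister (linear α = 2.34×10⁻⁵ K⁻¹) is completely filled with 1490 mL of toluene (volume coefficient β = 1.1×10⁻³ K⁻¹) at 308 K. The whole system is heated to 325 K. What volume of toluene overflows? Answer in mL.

The canister also expands: β_container ≈ 3α = 7.02×10⁻⁵ /K
Net overflow = V₀(β_liq − 3α_cont)ΔT
β − 3α = 1.10×10⁻³ − 7.02×10⁻⁵ = 1.0298×10⁻³ /K; ΔT = 17 K
ΔV = 1490 × 1.0298×10⁻³ × 17 = 26.1 mL

26.1 mL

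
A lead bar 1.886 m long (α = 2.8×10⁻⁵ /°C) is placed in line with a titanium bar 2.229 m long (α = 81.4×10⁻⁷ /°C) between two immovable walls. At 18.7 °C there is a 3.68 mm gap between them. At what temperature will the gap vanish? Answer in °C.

T = 70.6 °C

Gap closes when ΔL₁ + ΔL₂ = 3.68 mm = 3.68×10⁻³ m
(α₁L₁ + α₂L₂)ΔT = g
α₁L₁ + α₂L₂ = 2.8×10⁻⁵×1.886 + 81.4×10⁻⁷×2.229 = 7.095206×10⁻⁵ m/K
ΔT = 3.68×10⁻³ / 7.095206×10⁻⁵ = 51.866 K
T = 18.7 + 51.866 = 70.566 °C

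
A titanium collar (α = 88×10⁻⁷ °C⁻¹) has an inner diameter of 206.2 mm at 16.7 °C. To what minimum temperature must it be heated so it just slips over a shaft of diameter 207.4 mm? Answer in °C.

T = 678 °C

Required Δd = 207.4 − 206.2 = 1.2 mm
Δd = αd₀ΔT ⇒ ΔT = Δd/(αd₀) = 1.2 / (88×10⁻⁷ × 206.2) = 661.32 K
T_min = 16.7 + 661.32 = 678.02 °C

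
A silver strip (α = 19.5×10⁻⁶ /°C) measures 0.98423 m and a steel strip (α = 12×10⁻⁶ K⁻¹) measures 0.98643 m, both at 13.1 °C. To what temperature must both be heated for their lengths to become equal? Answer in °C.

T = 312.2 °C

Equal length when α₁L₁ΔT − α₂L₂ΔT = L₂ − L₁ = 2.20×10⁻³ m
α₁L₁ = 1.9192485×10⁻⁵, α₂L₂ = 1.183716×10⁻⁵ → Δ(αL) = 7.355325×10⁻⁶ m/K
ΔT = 2.20×10⁻³ / 7.355325×10⁻⁶ = 299.103 K, so T = 13.1 + 299.103 = 312.203 °C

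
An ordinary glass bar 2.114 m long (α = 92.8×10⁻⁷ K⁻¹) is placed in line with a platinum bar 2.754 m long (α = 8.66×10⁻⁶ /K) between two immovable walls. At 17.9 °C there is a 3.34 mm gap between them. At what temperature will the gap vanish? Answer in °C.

Gap closes when ΔL₁ + ΔL₂ = 3.34 mm = 3.34×10⁻³ m
(α₁L₁ + α₂L₂)ΔT = g
α₁L₁ + α₂L₂ = 92.8×10⁻⁷×2.114 + 8.66×10⁻⁶×2.754 = 4.346756×10⁻⁵ m/K
ΔT = 3.34×10⁻³ / 4.346756×10⁻⁵ = 76.839 K
T = 17.9 + 76.839 = 94.739 °C

T = 94.7 °C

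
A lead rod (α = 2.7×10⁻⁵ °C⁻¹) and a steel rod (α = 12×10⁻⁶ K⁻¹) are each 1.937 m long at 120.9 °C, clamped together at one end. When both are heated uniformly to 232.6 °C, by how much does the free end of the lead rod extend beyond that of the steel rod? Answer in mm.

3.25 mm

ΔT = 111.7 K
lead: ΔL = 2.7×10⁻⁵ × 1.937 m × 111.7 = 5.8418×10⁻³ m = 5.8418 mm
steel: ΔL = 12×10⁻⁶ × 1.937 m × 111.7 = 2.5964×10⁻³ m = 2.5964 mm
difference = 5.8418 − 2.5964 = 3.2454 mm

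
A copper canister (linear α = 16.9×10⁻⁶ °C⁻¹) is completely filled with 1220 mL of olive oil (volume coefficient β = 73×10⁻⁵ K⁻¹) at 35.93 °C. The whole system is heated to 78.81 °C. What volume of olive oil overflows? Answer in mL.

35.5 mL

The canister also expands: β_container ≈ 3α = 5.07×10⁻⁵ /K
Net overflow = V₀(β_liq − 3α_cont)ΔT
β − 3α = 7.30×10⁻⁴ − 5.07×10⁻⁵ = 6.793×10⁻⁴ /K; ΔT = 42.88 K
ΔV = 1220 × 6.793×10⁻⁴ × 42.88 = 35.5 mL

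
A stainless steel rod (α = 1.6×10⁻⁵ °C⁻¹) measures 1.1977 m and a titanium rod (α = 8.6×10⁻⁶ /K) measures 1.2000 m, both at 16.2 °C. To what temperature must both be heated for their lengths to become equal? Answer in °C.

T = 276.3 °C

L₁(1 + α₁ΔT) = L₂(1 + α₂ΔT) ⇒ ΔT = (L₂ − L₁)/(α₁L₁ − α₂L₂)
L₂ − L₁ = 1.2000 − 1.1977 = 2.30×10⁻³ m
α₁L₁ − α₂L₂ = 1.6×10⁻⁵×1.1977 − 8.6×10⁻⁶×1.2000 = 8.8432×10⁻⁶ m/K
ΔT = 2.30×10⁻³ / 8.8432×10⁻⁶ = 260.087 K
T = 16.2 + 260.087 = 276.287 °C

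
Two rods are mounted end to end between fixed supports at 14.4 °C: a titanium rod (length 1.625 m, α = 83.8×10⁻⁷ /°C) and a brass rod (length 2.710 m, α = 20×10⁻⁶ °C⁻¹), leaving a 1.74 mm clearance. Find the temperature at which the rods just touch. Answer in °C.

Gap closes when ΔL₁ + ΔL₂ = 1.74 mm = 1.74×10⁻³ m
(α₁L₁ + α₂L₂)ΔT = g
α₁L₁ + α₂L₂ = 83.8×10⁻⁷×1.625 + 20×10⁻⁶×2.710 = 6.78175×10⁻⁵ m/K
ΔT = 1.74×10⁻³ / 6.78175×10⁻⁵ = 25.657 K
T = 14.4 + 25.657 = 40.057 °C

T = 40.1 °C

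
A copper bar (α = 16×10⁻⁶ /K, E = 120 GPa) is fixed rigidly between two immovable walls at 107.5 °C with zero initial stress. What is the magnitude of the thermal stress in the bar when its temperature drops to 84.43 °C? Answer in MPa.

σ = 44.3 MPa

Fully constrained: the free strain ε = αΔT is blocked, so σ = Eε = EαΔT.
|ΔT| = 23.07 K
σ = 120×10⁹ × 16×10⁻⁶ × 23.07 = 4.43×10⁷ Pa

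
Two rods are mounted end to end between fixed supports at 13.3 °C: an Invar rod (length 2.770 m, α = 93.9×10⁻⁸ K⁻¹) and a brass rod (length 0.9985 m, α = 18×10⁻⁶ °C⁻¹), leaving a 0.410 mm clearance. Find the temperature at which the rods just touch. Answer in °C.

T = 33.2 °C

Gap closes when ΔL₁ + ΔL₂ = 0.410 mm = 4.10×10⁻⁴ m
(α₁L₁ + α₂L₂)ΔT = g
α₁L₁ + α₂L₂ = 93.9×10⁻⁸×2.770 + 18×10⁻⁶×0.9985 = 2.057403×10⁻⁵ m/K
ΔT = 4.10×10⁻⁴ / 2.057403×10⁻⁵ = 19.928 K
T = 13.3 + 19.928 = 33.228 °C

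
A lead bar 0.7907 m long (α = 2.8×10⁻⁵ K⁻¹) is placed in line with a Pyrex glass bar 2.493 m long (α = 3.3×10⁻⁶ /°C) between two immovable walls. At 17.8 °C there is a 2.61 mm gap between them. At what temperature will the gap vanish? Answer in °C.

Gap closes when ΔL₁ + ΔL₂ = 2.61 mm = 2.61×10⁻³ m
(α₁L₁ + α₂L₂)ΔT = g
α₁L₁ + α₂L₂ = 2.8×10⁻⁵×0.7907 + 3.3×10⁻⁶×2.493 = 3.03665×10⁻⁵ m/K
ΔT = 2.61×10⁻³ / 3.03665×10⁻⁵ = 85.95 K
T = 17.8 + 85.95 = 103.75 °C

T = 104 °C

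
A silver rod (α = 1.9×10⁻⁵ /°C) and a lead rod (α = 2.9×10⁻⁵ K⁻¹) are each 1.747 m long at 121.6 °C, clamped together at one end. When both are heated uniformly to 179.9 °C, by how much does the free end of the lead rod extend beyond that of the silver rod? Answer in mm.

1.02 mm

ΔT = 58.3 K
silver: ΔL = 1.9×10⁻⁵ × 1.747 m × 58.3 = 1.9352×10⁻³ m = 1.9352 mm
lead: ΔL = 2.9×10⁻⁵ × 1.747 m × 58.3 = 2.9537×10⁻³ m = 2.9537 mm
difference = 2.9537 − 1.9352 = 1.0185 mm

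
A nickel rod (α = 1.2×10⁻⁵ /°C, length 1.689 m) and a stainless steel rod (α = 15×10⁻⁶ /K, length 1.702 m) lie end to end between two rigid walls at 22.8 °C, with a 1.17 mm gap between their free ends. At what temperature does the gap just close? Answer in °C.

T = 48.3 °C

α₁L₁ = 2.0268×10⁻⁵ m/K, α₂L₂ = 2.553×10⁻⁵ m/K → total 4.5798×10⁻⁵ m/K
ΔT = g/(α₁L₁+α₂L₂) = 1.17×10⁻³ / 4.5798×10⁻⁵ = 25.547 K
T = 22.8 + 25.547 = 48.347 °C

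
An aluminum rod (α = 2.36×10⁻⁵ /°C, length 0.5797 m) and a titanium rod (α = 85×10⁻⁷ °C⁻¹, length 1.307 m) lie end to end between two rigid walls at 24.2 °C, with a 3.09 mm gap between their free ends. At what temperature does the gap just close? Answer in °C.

Gap closes when ΔL₁ + ΔL₂ = 3.09 mm = 3.09×10⁻³ m
(α₁L₁ + α₂L₂)ΔT = g
α₁L₁ + α₂L₂ = 2.36×10⁻⁵×0.5797 + 85×10⁻⁷×1.307 = 2.479042×10⁻⁵ m/K
ΔT = 3.09×10⁻³ / 2.479042×10⁻⁵ = 124.64 K
T = 24.2 + 124.64 = 148.84 °C

T = 149 °C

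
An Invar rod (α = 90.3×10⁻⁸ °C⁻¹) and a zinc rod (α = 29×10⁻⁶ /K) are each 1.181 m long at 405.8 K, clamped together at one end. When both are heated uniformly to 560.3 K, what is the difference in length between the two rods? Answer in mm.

ΔT = 154.5 K
Invar: ΔL = 90.3×10⁻⁸ × 1.181 m × 154.5 = 1.6477×10⁻⁴ m = 0.16477 mm
zinc: ΔL = 29×10⁻⁶ × 1.181 m × 154.5 = 5.2915×10⁻³ m = 5.2915 mm
difference = 5.2915 − 0.16477 = 5.12673 mm

5.13 mm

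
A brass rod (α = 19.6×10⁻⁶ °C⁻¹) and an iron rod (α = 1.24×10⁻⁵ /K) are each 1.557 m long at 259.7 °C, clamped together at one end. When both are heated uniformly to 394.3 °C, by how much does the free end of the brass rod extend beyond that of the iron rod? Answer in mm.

1.51 mm

ΔT = 134.6 K
brass: ΔL = 19.6×10⁻⁶ × 1.557 m × 134.6 = 4.1076×10⁻³ m = 4.1076 mm
iron: ΔL = 1.24×10⁻⁵ × 1.557 m × 134.6 = 2.5987×10⁻³ m = 2.5987 mm
difference = 4.1076 − 2.5987 = 1.5089 mm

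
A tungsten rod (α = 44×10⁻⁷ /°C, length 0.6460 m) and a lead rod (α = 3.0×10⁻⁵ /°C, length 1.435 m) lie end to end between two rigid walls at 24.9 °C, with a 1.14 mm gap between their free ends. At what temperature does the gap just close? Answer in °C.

T = 49.7 °C

Gap closes when ΔL₁ + ΔL₂ = 1.14 mm = 1.14×10⁻³ m
(α₁L₁ + α₂L₂)ΔT = g
α₁L₁ + α₂L₂ = 44×10⁻⁷×0.6460 + 3.0×10⁻⁵×1.435 = 4.58924×10⁻⁵ m/K
ΔT = 1.14×10⁻³ / 4.58924×10⁻⁵ = 24.841 K
T = 24.9 + 24.841 = 49.741 °C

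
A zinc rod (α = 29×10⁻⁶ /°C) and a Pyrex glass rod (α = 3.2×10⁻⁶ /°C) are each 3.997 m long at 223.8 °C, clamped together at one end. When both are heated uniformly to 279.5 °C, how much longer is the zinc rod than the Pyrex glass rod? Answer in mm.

5.74 mm

ΔT = 55.7 K
zinc: ΔL = 29×10⁻⁶ × 3.997 m × 55.7 = 6.4564×10⁻³ m = 6.4564 mm
Pyrex glass: ΔL = 3.2×10⁻⁶ × 3.997 m × 55.7 = 7.1243×10⁻⁴ m = 0.71243 mm
difference = 6.4564 − 0.71243 = 5.74397 mm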